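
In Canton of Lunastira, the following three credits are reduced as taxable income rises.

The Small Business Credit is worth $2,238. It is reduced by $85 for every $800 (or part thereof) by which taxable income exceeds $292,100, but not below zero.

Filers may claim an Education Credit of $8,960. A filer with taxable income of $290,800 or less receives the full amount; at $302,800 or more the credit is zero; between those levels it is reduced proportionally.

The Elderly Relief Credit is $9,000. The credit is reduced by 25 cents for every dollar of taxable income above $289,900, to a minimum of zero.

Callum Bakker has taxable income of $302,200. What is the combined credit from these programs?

$7,506

Small Business Credit: income exceeds $292,100 by $10,100, which is 13 full-or-partial $800 increments; reduction = 13 × $85 = $1,105, leaving $1,133.
Education Credit: $302,200 is $11,400 into a $12,000 phase-out range, leaving 600/12,000 of the credit: $8,960 × 600/12,000 = $448.
Elderly Relief Credit: 25% of the $12,300 excess over $289,900 is $3,075; credit = $9,000 − $3,075 = $5,925.
Total: $1,133 + $448 + $5,925 = $7,506.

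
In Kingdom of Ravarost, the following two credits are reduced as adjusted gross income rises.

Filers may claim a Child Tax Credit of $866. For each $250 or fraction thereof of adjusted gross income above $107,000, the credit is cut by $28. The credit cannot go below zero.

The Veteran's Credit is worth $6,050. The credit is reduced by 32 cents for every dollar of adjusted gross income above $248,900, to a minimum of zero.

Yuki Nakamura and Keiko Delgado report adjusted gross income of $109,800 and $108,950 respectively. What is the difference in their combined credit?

Yuki ($109,800): Child Tax Credit: income exceeds $107,000 by $2,800, which is 12 full-or-partial $250 increments; reduction = 12 × $28 = $336, leaving $530. Veteran's Credit: $109,800 is at or below the $248,900 threshold, so the full $6,050 applies. total $530 + $6,050 = $6,580
Keiko ($108,950): Child Tax Credit: income exceeds $107,000 by $1,950, which is 8 full-or-partial $250 increments; reduction = 8 × $28 = $224, leaving $642. Veteran's Credit: $108,950 is at or below the $248,900 threshold, so the full $6,050 applies. total $642 + $6,050 = $6,692
Difference: |$6,580 − $6,692| = $112.

$112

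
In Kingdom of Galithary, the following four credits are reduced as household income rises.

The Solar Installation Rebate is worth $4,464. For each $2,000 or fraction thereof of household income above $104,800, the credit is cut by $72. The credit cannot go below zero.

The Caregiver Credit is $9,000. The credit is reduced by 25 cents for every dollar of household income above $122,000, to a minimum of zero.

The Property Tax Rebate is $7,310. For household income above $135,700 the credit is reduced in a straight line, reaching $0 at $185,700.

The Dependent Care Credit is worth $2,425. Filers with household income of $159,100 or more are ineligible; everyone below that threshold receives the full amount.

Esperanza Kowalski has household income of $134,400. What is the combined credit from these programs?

$19,019

Solar Installation Rebate: income exceeds $104,800 by $29,600, which is 15 full-or-partial $2,000 increments; reduction = 15 × $72 = $1,080, leaving $3,384.
Caregiver Credit: 25% of the $12,400 excess over $122,000 is $3,100; credit = $9,000 − $3,100 = $5,900.
Property Tax Rebate: $134,400 is at or below the $135,700 threshold, so the full $7,310 applies.
Dependent Care Credit: $134,400 is below the $159,100 cutoff, so the full $2,425 applies.
Total: $3,384 + $5,900 + $7,310 + $2,425 = $19,019.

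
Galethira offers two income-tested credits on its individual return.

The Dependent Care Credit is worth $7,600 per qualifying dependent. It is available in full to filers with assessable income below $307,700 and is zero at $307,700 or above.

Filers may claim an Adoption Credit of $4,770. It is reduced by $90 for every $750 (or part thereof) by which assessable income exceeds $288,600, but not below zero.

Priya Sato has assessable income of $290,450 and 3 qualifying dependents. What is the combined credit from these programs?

$27,300

Dependent Care Credit: base = 3 × $7,600 = $22,800. $290,450 is below the $307,700 cutoff, so the full $22,800 applies.
Adoption Credit: income exceeds $288,600 by $1,850, which is 3 full-or-partial $750 increments; reduction = 3 × $90 = $270, leaving $4,500.
Total: $22,800 + $4,500 = $27,300.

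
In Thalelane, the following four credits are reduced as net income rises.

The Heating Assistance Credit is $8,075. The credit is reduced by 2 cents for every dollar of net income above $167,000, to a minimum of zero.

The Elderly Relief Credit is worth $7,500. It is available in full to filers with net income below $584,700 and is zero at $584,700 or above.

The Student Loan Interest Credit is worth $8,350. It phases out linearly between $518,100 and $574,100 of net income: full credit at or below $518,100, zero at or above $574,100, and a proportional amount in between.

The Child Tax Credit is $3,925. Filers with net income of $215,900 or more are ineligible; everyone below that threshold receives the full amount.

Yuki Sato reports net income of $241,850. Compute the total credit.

Heating Assistance Credit: 2% of the $74,850 excess over $167,000 is $1,497; credit = $8,075 − $1,497 = $6,578.
Elderly Relief Credit: $241,850 is below the $584,700 cutoff, so the full $7,500 applies.
Student Loan Interest Credit: $241,850 is at or below the $518,100 threshold, so the full $8,350 applies.
Child Tax Credit: $241,850 meets or exceeds the $215,900 cutoff, so the credit is $0.
Total: $6,578 + $7,500 + $8,350 + $0 = $22,428.

$22,428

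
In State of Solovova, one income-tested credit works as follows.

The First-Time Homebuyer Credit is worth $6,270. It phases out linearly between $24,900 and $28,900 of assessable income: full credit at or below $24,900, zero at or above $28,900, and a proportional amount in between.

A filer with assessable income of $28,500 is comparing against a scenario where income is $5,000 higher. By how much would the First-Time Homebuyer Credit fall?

At $28,500 — $28,500 is $3,600 into a $4,000 phase-out range, leaving 400/4,000 of the credit: $6,270 × 400/4,000 = $627.
At $33,500 — $33,500 is at or above $28,900, so the credit is $0.
Lost: $627 − $0 = $627.

$627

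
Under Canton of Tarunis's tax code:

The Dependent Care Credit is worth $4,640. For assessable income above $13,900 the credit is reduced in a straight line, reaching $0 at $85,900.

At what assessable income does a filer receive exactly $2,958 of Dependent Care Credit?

$40,000

$2,958 is 2,958/4,640 of the full $4,640, so 1,682/4,640 of the $72,000 range has been used: income = $13,900 + $72,000 × 1,682/4,640 = $40,000.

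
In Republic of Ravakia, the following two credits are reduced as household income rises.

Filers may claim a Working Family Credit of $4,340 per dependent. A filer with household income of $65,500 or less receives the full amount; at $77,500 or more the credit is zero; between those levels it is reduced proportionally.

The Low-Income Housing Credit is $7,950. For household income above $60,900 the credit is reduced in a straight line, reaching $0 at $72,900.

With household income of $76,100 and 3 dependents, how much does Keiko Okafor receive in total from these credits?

Working Family Credit: base = 3 × $4,340 = $13,020. $76,100 is $10,600 into a $12,000 phase-out range, leaving 1,400/12,000 of the credit: $13,020 × 1,400/12,000 = $1,519.
Low-Income Housing Credit: $76,100 is at or above $72,900, so the credit is $0.
Total: $1,519 + $0 = $1,519.

$1,519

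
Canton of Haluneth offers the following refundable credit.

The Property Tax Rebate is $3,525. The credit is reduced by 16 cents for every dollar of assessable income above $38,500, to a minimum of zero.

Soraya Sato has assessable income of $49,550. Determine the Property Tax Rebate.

Property Tax Rebate: 16% of the $11,050 excess over $38,500 is $1,768; credit = $3,525 − $1,768 = $1,757.

$1,757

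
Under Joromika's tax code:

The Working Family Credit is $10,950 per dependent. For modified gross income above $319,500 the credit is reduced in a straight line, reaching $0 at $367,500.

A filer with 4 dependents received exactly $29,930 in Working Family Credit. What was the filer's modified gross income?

$334,700

Full credit = 4 × $10,950 = $43,800.
$29,930 is 29,930/43,800 of the full $43,800, so 13,870/43,800 of the $48,000 range has been used: income = $319,500 + $48,000 × 13,870/43,800 = $334,700.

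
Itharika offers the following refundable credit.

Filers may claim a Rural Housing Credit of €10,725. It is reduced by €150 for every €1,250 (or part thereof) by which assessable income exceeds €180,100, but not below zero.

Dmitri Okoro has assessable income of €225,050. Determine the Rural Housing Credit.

€5,325

Rural Housing Credit: income exceeds €180,100 by €44,950, which is 36 full-or-partial €1,250 increments; reduction = 36 × €150 = €5,400, leaving €5,325.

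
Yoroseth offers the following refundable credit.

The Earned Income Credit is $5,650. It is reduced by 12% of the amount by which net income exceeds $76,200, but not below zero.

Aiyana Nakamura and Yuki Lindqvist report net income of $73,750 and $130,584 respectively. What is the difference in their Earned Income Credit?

$5,650

Aiyana ($73,750): Earned Income Credit: $73,750 is at or below the $76,200 threshold, so the full $5,650 applies.
Yuki ($130,584): Earned Income Credit: 12% of the $54,384 excess over $76,200 is $6,526.08 ≥ base, so the credit is $0.
Difference: |$5,650 − $0| = $5,650.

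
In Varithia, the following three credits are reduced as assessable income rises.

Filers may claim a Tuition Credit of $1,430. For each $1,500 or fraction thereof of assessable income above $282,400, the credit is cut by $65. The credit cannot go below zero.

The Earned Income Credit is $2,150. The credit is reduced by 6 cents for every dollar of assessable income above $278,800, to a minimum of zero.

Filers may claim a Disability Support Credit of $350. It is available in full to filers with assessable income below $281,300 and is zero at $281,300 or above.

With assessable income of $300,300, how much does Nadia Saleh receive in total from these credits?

Tuition Credit: income exceeds $282,400 by $17,900, which is 12 full-or-partial $1,500 increments; reduction = 12 × $65 = $780, leaving $650.
Earned Income Credit: 6% of the $21,500 excess over $278,800 is $1,290; credit = $2,150 − $1,290 = $860.
Disability Support Credit: $300,300 meets or exceeds the $281,300 cutoff, so the credit is $0.
Total: $650 + $860 + $0 = $1,510.

$1,510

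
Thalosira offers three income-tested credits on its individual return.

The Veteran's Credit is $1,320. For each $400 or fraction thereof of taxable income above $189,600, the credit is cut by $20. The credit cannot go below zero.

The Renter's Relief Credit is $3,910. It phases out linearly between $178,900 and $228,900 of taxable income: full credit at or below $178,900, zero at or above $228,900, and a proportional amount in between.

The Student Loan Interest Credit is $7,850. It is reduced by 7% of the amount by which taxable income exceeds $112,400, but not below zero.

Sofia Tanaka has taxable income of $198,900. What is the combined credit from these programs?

$4,981

Veteran's Credit: income exceeds $189,600 by $9,300, which is 24 full-or-partial $400 increments; reduction = 24 × $20 = $480, leaving $840.
Renter's Relief Credit: $198,900 is $20,000 into a $50,000 phase-out range, leaving 30,000/50,000 of the credit: $3,910 × 30,000/50,000 = $2,346.
Student Loan Interest Credit: 7% of the $86,500 excess over $112,400 is $6,055; credit = $7,850 − $6,055 = $1,795.
Total: $840 + $2,346 + $1,795 = $4,981.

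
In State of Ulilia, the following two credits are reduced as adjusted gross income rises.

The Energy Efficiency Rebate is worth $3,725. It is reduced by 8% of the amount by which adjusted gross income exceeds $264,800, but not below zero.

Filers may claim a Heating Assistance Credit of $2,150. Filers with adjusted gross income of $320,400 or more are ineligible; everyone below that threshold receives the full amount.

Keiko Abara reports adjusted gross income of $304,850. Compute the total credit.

$2,671

Energy Efficiency Rebate: 8% of the $40,050 excess over $264,800 is $3,204; credit = $3,725 − $3,204 = $521.
Heating Assistance Credit: $304,850 is below the $320,400 cutoff, so the full $2,150 applies.
Total: $521 + $2,150 = $2,671.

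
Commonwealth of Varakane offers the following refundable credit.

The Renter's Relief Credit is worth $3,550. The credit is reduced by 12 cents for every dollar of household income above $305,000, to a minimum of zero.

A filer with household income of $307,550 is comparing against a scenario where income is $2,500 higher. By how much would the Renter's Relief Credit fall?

At $307,550 — 12% of the $2,550 excess over $305,000 is $306; credit = $3,550 − $306 = $3,244.
At $310,050 — 12% of the $5,050 excess over $305,000 is $606; credit = $3,550 − $606 = $2,944.
Lost: $3,244 − $2,944 = $300.

$300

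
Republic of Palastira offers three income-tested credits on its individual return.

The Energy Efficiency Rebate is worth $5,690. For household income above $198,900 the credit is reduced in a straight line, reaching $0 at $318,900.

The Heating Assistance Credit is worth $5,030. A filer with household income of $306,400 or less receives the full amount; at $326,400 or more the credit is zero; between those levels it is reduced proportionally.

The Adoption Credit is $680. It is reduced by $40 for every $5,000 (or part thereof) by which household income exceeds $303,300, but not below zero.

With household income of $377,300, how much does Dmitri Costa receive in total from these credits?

Energy Efficiency Rebate: $377,300 is at or above $318,900, so the credit is $0.
Heating Assistance Credit: $377,300 is at or above $326,400, so the credit is $0.
Adoption Credit: income exceeds $303,300 by $74,000, which is 15 full-or-partial $5,000 increments; reduction = 15 × $40 = $600, leaving $80.
Total: $0 + $0 + $80 = $80.

$80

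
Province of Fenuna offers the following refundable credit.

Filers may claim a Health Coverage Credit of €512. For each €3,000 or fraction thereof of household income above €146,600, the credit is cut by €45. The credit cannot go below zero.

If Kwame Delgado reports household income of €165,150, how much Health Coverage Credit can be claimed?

Health Coverage Credit: income exceeds €146,600 by €18,550, which is 7 full-or-partial €3,000 increments; reduction = 7 × €45 = €315, leaving €197.

€197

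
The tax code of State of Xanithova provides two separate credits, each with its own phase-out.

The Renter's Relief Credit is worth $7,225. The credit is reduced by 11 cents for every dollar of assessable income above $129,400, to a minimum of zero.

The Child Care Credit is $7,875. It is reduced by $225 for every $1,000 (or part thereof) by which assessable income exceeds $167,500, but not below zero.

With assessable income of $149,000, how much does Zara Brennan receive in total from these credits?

Renter's Relief Credit: 11% of the $19,600 excess over $129,400 is $2,156; credit = $7,225 − $2,156 = $5,069.
Child Care Credit: $149,000 is at or below the $167,500 threshold, so the full $7,875 applies.
Total: $5,069 + $7,875 = $12,944.

$12,944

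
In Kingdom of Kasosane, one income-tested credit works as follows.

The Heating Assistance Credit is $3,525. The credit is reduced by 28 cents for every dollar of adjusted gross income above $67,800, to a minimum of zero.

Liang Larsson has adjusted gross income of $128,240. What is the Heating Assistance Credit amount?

$0

Heating Assistance Credit: 28% of the $60,440 excess over $67,800 is $16,923.20 ≥ base, so the credit is $0.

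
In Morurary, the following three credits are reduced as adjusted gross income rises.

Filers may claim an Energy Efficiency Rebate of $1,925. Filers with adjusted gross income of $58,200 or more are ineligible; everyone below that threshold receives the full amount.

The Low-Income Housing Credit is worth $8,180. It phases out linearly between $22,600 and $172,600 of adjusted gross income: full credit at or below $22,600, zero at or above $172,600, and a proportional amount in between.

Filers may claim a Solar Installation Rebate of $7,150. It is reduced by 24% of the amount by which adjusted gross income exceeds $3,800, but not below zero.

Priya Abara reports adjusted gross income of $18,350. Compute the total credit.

$13,763

Energy Efficiency Rebate: $18,350 is below the $58,200 cutoff, so the full $1,925 applies.
Low-Income Housing Credit: $18,350 is at or below the $22,600 threshold, so the full $8,180 applies.
Solar Installation Rebate: 24% of the $14,550 excess over $3,800 is $3,492; credit = $7,150 − $3,492 = $3,658.
Total: $1,925 + $8,180 + $3,658 = $13,763.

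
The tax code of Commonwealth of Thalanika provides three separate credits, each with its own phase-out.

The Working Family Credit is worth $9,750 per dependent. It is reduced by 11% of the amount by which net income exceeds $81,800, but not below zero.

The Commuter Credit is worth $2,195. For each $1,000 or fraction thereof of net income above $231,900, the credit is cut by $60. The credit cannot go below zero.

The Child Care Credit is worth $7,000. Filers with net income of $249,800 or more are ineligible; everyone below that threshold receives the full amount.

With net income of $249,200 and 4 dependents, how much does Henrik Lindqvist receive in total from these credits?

Working Family Credit: base = 4 × $9,750 = $39,000. 11% of the $167,400 excess over $81,800 is $18,414; credit = $39,000 − $18,414 = $20,586.
Commuter Credit: income exceeds $231,900 by $17,300, which is 18 full-or-partial $1,000 increments; reduction = 18 × $60 = $1,080, leaving $1,115.
Child Care Credit: $249,200 is below the $249,800 cutoff, so the full $7,000 applies.
Total: $20,586 + $1,115 + $7,000 = $28,701.

$28,701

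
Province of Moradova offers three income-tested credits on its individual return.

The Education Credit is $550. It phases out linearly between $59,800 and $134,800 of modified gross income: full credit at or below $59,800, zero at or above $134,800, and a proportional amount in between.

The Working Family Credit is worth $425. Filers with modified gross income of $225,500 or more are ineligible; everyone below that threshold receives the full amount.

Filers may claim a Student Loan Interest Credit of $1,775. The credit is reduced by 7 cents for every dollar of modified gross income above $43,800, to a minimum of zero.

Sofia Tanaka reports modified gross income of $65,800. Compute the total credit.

Education Credit: $65,800 is $6,000 into a $75,000 phase-out range, leaving 69,000/75,000 of the credit: $550 × 69,000/75,000 = $506.
Working Family Credit: $65,800 is below the $225,500 cutoff, so the full $425 applies.
Student Loan Interest Credit: 7% of the $22,000 excess over $43,800 is $1,540; credit = $1,775 − $1,540 = $235.
Total: $506 + $425 + $235 = $1,166.

$1,166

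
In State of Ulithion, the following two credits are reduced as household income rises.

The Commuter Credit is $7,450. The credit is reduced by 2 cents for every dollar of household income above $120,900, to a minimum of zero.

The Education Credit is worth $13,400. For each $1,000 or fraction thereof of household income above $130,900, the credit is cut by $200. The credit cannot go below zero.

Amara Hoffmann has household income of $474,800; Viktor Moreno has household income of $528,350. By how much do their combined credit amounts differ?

Amara ($474,800): Commuter Credit: 2% of the $353,900 excess over $120,900 is $7,078; credit = $7,450 − $7,078 = $372. Education Credit: income exceeds $130,900 by $343,900 → 344 increments × $200 = $68,800 ≥ base, so the credit is $0. total $372 + $0 = $372
Viktor ($528,350): Commuter Credit: 2% of the $407,450 excess over $120,900 is $8,149 ≥ base, so the credit is $0. Education Credit: income exceeds $130,900 by $397,450 → 398 increments × $200 = $79,600 ≥ base, so the credit is $0. total $0 + $0 = $0
Difference: |$372 − $0| = $372.

$372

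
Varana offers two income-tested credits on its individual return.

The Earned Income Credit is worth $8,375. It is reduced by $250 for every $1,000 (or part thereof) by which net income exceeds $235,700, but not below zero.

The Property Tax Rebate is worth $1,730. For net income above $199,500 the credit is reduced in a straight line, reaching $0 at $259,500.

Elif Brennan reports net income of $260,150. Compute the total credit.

$2,125

Earned Income Credit: income exceeds $235,700 by $24,450, which is 25 full-or-partial $1,000 increments; reduction = 25 × $250 = $6,250, leaving $2,125.
Property Tax Rebate: $260,150 is at or above $259,500, so the credit is $0.
Total: $2,125 + $0 = $2,125.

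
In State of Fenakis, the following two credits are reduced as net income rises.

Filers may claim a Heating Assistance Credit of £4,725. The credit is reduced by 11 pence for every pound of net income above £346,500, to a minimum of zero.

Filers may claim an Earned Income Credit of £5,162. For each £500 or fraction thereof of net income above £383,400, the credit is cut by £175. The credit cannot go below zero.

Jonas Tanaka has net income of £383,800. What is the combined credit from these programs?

£5,609

Heating Assistance Credit: 11% of the £37,300 excess over £346,500 is £4,103; credit = £4,725 − £4,103 = £622.
Earned Income Credit: income exceeds £383,400 by £400, which is 1 full-or-partial £500 increment; reduction = 1 × £175 = £175, leaving £4,987.
Total: £622 + £4,987 = £5,609.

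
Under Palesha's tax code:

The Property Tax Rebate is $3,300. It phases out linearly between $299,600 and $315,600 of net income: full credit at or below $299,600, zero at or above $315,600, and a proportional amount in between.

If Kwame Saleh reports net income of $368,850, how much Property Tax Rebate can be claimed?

$0

Property Tax Rebate: $368,850 is at or above $315,600, so the credit is $0.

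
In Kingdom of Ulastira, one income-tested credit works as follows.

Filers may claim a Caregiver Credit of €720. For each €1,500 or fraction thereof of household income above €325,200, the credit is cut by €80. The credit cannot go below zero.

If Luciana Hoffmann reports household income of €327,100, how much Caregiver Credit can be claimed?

€560

Caregiver Credit: income exceeds €325,200 by €1,900, which is 2 full-or-partial €1,500 increments; reduction = 2 × €80 = €160, leaving €560.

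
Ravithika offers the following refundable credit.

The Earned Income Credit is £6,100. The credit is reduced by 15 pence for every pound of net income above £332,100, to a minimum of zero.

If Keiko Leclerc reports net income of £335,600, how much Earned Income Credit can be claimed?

£5,575

Earned Income Credit: 15% of the £3,500 excess over £332,100 is £525; credit = £6,100 − £525 = £5,575.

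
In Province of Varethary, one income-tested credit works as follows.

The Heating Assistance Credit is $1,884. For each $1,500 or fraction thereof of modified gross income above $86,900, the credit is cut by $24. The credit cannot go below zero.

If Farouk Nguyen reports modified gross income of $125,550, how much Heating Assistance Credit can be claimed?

$1,260

Heating Assistance Credit: income exceeds $86,900 by $38,650, which is 26 full-or-partial $1,500 increments; reduction = 26 × $24 = $624, leaving $1,260.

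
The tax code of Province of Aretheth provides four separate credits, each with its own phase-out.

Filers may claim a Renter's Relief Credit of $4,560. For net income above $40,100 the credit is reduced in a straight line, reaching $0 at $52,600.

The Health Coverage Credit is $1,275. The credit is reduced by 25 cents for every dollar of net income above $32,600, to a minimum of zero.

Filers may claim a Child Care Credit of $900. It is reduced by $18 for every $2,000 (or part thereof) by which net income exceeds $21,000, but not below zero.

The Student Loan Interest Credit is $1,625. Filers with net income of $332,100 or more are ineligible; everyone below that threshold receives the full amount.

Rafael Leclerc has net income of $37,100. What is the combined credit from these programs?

Renter's Relief Credit: $37,100 is at or below the $40,100 threshold, so the full $4,560 applies.
Health Coverage Credit: 25% of the $4,500 excess over $32,600 is $1,125; credit = $1,275 − $1,125 = $150.
Child Care Credit: income exceeds $21,000 by $16,100, which is 9 full-or-partial $2,000 increments; reduction = 9 × $18 = $162, leaving $738.
Student Loan Interest Credit: $37,100 is below the $332,100 cutoff, so the full $1,625 applies.
Total: $4,560 + $150 + $738 + $1,625 = $7,073.

$7,073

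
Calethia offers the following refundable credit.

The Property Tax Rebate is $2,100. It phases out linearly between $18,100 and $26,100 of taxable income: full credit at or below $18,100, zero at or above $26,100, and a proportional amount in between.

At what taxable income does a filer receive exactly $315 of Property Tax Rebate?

$24,900

$315 is 315/2,100 of the full $2,100, so 1,785/2,100 of the $8,000 range has been used: income = $18,100 + $8,000 × 1,785/2,100 = $24,900.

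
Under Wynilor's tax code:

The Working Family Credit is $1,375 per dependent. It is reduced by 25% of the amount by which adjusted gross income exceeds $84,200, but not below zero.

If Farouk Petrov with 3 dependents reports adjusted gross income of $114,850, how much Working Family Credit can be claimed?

$0

Working Family Credit: base = 3 × $1,375 = $4,125. 25% of the $30,650 excess over $84,200 is $7,662.50 ≥ base, so the credit is $0.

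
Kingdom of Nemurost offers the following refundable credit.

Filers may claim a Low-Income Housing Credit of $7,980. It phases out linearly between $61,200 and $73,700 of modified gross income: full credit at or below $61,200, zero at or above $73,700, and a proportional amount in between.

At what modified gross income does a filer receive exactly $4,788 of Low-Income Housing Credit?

$4,788 is 4,788/7,980 of the full $7,980, so 3,192/7,980 of the $12,500 range has been used: income = $61,200 + $12,500 × 3,192/7,980 = $66,200.

$66,200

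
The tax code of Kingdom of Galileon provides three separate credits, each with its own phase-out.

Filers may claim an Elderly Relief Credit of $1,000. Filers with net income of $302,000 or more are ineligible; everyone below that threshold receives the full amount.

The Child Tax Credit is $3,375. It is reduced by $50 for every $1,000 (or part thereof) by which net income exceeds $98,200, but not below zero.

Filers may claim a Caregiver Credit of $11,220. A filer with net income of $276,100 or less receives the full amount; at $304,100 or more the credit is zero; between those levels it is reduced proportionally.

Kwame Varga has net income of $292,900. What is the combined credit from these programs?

$5,488

Elderly Relief Credit: $292,900 is below the $302,000 cutoff, so the full $1,000 applies.
Child Tax Credit: income exceeds $98,200 by $194,700 → 195 increments × $50 = $9,750 ≥ base, so the credit is $0.
Caregiver Credit: $292,900 is $16,800 into a $28,000 phase-out range, leaving 11,200/28,000 of the credit: $11,220 × 11,200/28,000 = $4,488.
Total: $1,000 + $0 + $4,488 = $5,488.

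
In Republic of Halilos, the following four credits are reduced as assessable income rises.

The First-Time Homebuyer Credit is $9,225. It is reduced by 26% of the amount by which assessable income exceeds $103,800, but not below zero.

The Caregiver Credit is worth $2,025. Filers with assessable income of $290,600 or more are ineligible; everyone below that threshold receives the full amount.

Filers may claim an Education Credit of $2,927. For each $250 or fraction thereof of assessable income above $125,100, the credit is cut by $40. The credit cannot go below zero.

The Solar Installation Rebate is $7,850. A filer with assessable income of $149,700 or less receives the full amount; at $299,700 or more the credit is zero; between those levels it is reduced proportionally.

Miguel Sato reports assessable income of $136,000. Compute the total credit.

First-Time Homebuyer Credit: 26% of the $32,200 excess over $103,800 is $8,372; credit = $9,225 − $8,372 = $853.
Caregiver Credit: $136,000 is below the $290,600 cutoff, so the full $2,025 applies.
Education Credit: income exceeds $125,100 by $10,900, which is 44 full-or-partial $250 increments; reduction = 44 × $40 = $1,760, leaving $1,167.
Solar Installation Rebate: $136,000 is at or below the $149,700 threshold, so the full $7,850 applies.
Total: $853 + $2,025 + $1,167 + $7,850 = $11,895.

$11,895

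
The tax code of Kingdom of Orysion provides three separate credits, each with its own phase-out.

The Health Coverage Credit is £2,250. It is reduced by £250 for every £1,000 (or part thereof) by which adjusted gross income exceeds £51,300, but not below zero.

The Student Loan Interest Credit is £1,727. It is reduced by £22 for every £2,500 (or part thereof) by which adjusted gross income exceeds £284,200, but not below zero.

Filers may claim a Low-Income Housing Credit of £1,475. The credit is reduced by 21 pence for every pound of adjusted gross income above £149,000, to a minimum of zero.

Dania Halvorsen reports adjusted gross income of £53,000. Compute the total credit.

£4,952

Health Coverage Credit: income exceeds £51,300 by £1,700, which is 2 full-or-partial £1,000 increments; reduction = 2 × £250 = £500, leaving £1,750.
Student Loan Interest Credit: £53,000 is at or below the £284,200 threshold, so the full £1,727 applies.
Low-Income Housing Credit: £53,000 is at or below the £149,000 threshold, so the full £1,475 applies.
Total: £1,750 + £1,727 + £1,475 = £4,952.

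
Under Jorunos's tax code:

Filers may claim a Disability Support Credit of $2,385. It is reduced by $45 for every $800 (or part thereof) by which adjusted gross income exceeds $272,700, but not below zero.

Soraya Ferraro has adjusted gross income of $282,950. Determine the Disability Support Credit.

Disability Support Credit: income exceeds $272,700 by $10,250, which is 13 full-or-partial $800 increments; reduction = 13 × $45 = $585, leaving $1,800.

$1,800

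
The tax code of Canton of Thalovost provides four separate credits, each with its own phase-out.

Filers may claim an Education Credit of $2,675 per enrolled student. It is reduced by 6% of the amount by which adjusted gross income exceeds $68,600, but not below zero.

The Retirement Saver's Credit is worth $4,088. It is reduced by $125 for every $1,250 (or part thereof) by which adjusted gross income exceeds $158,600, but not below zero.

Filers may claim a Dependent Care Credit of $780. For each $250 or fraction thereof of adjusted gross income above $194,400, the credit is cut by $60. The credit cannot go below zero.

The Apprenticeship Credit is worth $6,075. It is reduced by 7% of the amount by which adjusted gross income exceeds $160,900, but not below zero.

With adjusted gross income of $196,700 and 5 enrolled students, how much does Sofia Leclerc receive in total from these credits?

$9,651

Education Credit: base = 5 × $2,675 = $13,375. 6% of the $128,100 excess over $68,600 is $7,686; credit = $13,375 − $7,686 = $5,689.
Retirement Saver's Credit: income exceeds $158,600 by $38,100, which is 31 full-or-partial $1,250 increments; reduction = 31 × $125 = $3,875, leaving $213.
Dependent Care Credit: income exceeds $194,400 by $2,300, which is 10 full-or-partial $250 increments; reduction = 10 × $60 = $600, leaving $180.
Apprenticeship Credit: 7% of the $35,800 excess over $160,900 is $2,506; credit = $6,075 − $2,506 = $3,569.
Total: $5,689 + $213 + $180 + $3,569 = $9,651.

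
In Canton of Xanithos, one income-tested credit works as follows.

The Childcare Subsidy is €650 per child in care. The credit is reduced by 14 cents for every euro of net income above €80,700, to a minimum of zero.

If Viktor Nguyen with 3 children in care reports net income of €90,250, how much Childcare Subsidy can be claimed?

€613

Childcare Subsidy: base = 3 × €650 = €1,950. 14% of the €9,550 excess over €80,700 is €1,337; credit = €1,950 − €1,337 = €613.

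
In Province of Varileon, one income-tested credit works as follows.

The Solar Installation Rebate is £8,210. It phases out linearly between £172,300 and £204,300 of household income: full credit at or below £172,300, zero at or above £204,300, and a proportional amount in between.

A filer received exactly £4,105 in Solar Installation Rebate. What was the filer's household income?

£188,300

£4,105 is 4,105/8,210 of the full £8,210, so 4,105/8,210 of the £32,000 range has been used: income = £172,300 + £32,000 × 4,105/8,210 = £188,300.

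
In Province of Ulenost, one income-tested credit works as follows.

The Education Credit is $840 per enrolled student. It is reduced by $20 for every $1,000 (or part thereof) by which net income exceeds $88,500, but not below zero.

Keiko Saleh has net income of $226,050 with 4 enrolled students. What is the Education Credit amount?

$600

Education Credit: base = 4 × $840 = $3,360. income exceeds $88,500 by $137,550, which is 138 full-or-partial $1,000 increments; reduction = 138 × $20 = $2,760, leaving $600.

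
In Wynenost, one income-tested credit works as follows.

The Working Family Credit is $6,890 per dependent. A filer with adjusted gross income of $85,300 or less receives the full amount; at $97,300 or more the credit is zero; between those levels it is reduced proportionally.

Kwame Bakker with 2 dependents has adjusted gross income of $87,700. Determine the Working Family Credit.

$11,024

Working Family Credit: base = 2 × $6,890 = $13,780. $87,700 is $2,400 into a $12,000 phase-out range, leaving 9,600/12,000 of the credit: $13,780 × 9,600/12,000 = $11,024.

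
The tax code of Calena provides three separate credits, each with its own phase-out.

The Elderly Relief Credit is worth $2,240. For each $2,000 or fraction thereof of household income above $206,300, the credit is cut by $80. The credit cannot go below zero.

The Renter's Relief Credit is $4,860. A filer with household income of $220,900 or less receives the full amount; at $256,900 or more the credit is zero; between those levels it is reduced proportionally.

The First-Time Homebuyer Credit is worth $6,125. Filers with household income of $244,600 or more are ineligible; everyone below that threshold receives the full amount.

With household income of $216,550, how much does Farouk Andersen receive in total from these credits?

Elderly Relief Credit: income exceeds $206,300 by $10,250, which is 6 full-or-partial $2,000 increments; reduction = 6 × $80 = $480, leaving $1,760.
Renter's Relief Credit: $216,550 is at or below the $220,900 threshold, so the full $4,860 applies.
First-Time Homebuyer Credit: $216,550 is below the $244,600 cutoff, so the full $6,125 applies.
Total: $1,760 + $4,860 + $6,125 = $12,745.

$12,745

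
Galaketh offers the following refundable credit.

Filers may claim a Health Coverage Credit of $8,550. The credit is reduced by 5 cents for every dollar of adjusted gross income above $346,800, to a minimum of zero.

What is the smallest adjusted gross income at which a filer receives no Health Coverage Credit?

$517,800

The credit falls by 5% of each dollar above $346,800, so it reaches zero when the excess is $8,550 / 5% = $171,000: income = $346,800 + $171,000 = $517,800.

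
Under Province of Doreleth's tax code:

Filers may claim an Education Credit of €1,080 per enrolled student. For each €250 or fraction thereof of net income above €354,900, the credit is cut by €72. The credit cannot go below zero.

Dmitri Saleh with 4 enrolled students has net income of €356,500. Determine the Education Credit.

€3,816

Education Credit: base = 4 × €1,080 = €4,320. income exceeds €354,900 by €1,600, which is 7 full-or-partial €250 increments; reduction = 7 × €72 = €504, leaving €3,816.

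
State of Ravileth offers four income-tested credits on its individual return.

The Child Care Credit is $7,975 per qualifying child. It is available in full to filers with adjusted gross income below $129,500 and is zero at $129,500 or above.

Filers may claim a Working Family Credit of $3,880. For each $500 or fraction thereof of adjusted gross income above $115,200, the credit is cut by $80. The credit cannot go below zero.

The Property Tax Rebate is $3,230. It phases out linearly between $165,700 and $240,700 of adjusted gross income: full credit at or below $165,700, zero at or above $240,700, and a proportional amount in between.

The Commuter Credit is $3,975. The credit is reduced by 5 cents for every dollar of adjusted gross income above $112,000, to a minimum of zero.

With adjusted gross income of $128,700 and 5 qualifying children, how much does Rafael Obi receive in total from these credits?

Child Care Credit: base = 5 × $7,975 = $39,875. $128,700 is below the $129,500 cutoff, so the full $39,875 applies.
Working Family Credit: income exceeds $115,200 by $13,500, which is 27 full-or-partial $500 increments; reduction = 27 × $80 = $2,160, leaving $1,720.
Property Tax Rebate: $128,700 is at or below the $165,700 threshold, so the full $3,230 applies.
Commuter Credit: 5% of the $16,700 excess over $112,000 is $835; credit = $3,975 − $835 = $3,140.
Total: $39,875 + $1,720 + $3,230 + $3,140 = $47,965.

$47,965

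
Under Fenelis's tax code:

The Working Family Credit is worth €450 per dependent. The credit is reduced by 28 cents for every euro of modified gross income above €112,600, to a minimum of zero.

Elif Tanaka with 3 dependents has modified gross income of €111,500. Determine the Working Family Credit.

€1,350

Working Family Credit: base = 3 × €450 = €1,350. €111,500 is at or below the €112,600 threshold, so the full €1,350 applies.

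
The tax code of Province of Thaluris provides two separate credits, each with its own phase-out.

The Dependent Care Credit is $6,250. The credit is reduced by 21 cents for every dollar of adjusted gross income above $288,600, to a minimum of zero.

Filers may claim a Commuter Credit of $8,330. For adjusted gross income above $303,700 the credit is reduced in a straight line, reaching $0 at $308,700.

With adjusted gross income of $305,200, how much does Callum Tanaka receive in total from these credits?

Dependent Care Credit: 21% of the $16,600 excess over $288,600 is $3,486; credit = $6,250 − $3,486 = $2,764.
Commuter Credit: $305,200 is $1,500 into a $5,000 phase-out range, leaving 3,500/5,000 of the credit: $8,330 × 3,500/5,000 = $5,831.
Total: $2,764 + $5,831 = $8,595.

$8,595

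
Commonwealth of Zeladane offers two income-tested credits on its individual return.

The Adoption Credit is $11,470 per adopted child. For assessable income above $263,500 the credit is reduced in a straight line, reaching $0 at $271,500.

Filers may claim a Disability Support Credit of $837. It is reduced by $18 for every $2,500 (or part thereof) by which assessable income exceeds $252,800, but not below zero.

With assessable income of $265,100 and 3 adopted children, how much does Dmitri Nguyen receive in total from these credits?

Adoption Credit: base = 3 × $11,470 = $34,410. $265,100 is $1,600 into a $8,000 phase-out range, leaving 6,400/8,000 of the credit: $34,410 × 6,400/8,000 = $27,528.
Disability Support Credit: income exceeds $252,800 by $12,300, which is 5 full-or-partial $2,500 increments; reduction = 5 × $18 = $90, leaving $747.
Total: $27,528 + $747 = $28,275.

$28,275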